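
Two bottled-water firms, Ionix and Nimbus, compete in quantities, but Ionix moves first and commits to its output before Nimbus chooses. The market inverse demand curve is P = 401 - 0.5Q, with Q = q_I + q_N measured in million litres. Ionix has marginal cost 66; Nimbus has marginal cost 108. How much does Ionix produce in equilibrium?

Solve by backward induction. Given q_I, the follower Nimbus maximises π_N = (401 - (1/2)q_I - (1/2)q_N)q_N - 108q_N.
Setting the follower's marginal profit to zero, 293 - (1/2)q_I - q_N = 0, i.e. q_N = (293 - (1/2)q_I).
The leader anticipates this reaction. Substituting into P = 401 - 0.5Q gives P = 509/2 - (1/4)q_I, so π_I = (509/2 - (1/4)q_I)q_I - 66q_I.
The leader's first-order condition 377/2 - (1/2)q_I = 0 yields q_I = 377.
Then q_N = (293 - (1/2)·377) = 209/2.

377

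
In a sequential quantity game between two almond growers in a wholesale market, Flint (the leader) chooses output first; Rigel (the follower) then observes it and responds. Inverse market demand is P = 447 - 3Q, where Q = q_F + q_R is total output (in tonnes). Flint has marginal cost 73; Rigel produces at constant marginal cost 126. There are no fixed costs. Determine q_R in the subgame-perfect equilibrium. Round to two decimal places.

Solve by backward induction. Given q_F, the follower Rigel maximises π_R = (447 - 3q_F - 3q_R)q_R - 126q_R.
Setting the follower's marginal profit to zero, 321 - 3q_F - 6q_R = 0, i.e. q_R = (321 - 3q_F)/6.
The leader anticipates this reaction. Substituting into P = 447 - 3Q gives P = 573/2 - (3/2)q_F, so π_F = (573/2 - (3/2)q_F)q_F - 73q_F.
Leader FOC: 427/2 - 3q_F = 0, so q_F = 427/6.
Then q_R = (321 - 3·(427/6))/6 = 215/12.

17.92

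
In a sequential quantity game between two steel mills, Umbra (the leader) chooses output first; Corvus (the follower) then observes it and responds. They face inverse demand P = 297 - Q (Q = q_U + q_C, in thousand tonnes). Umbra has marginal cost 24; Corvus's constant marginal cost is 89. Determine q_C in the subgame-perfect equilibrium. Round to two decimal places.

19.50

Solve by backward induction. Given q_U, the follower Corvus maximises π_C = (297 - q_U - q_C)q_C - 89q_C.
Setting the follower's marginal profit to zero, 208 - q_U - 2q_C = 0, i.e. q_C = (208 - q_U)/2.
The leader anticipates this reaction. Substituting into P = 297 - Q gives P = 193 - (1/2)q_U, so π_U = (193 - (1/2)q_U)q_U - 24q_U.
Leader FOC: 169 - q_U = 0, so q_U = 169.
Then q_C = (208 - 169)/2 = 39/2.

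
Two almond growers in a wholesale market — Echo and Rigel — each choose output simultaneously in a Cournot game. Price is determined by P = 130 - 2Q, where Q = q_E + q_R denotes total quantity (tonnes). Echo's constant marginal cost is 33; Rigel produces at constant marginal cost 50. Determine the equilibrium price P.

71

Echo's profit: π_E = (130 - 2Q)q_E - (33q_E). Setting ∂π_E/∂q_E = 0: 97 - 4q_E - 2(q_R) = 0.
Rigel's profit: π_R = (130 - 2Q)q_R - (50q_R). Setting ∂π_R/∂q_R = 0: 80 - 4q_R - 2(q_E) = 0.
So q_E = (97 - 2q_R)/4 and q_R = (80 - 2q_E)/4.
Solving the pair: q_E = 19, q_R = 21/2.
Total output Q = 59/2, so price P = 130 - 2·(59/2) = 71.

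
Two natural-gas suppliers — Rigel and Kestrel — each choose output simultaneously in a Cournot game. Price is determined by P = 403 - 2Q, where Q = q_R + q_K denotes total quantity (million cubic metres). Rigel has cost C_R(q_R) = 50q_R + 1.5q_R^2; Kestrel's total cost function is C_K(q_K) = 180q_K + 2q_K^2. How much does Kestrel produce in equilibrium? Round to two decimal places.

Rigel's profit: π_R = (403 - 2Q)q_R - (50q_R + (3/2)q_R²). Setting ∂π_R/∂q_R = 0: 353 - 7q_R - 2(q_K) = 0.
Kestrel's first-order condition: 223 - 8q_K - 2(q_R) = 0.
Best responses: q_R = (353 - 2q_K)/7, q_K = (223 - 2q_R)/8.
Substituting one into the other gives q_R = 1189/26 and q_K = 855/52.

16.44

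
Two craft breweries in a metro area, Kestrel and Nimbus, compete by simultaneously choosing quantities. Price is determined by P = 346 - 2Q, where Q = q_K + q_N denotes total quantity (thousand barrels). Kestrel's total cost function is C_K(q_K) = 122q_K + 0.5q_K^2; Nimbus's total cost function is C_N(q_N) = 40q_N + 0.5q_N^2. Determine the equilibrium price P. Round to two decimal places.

Kestrel's profit: π_K = (346 - 2Q)q_K - (122q_K + (1/2)q_K²). Setting ∂π_K/∂q_K = 0: 224 - 5q_K - 2(q_N) = 0.
Nimbus's profit: π_N = (346 - 2Q)q_N - (40q_N + (1/2)q_N²). Setting ∂π_N/∂q_N = 0: 306 - 5q_N - 2(q_K) = 0.
So q_K = (224 - 2q_N)/5 and q_N = (306 - 2q_K)/5.
Substituting one into the other gives q_K = 508/21 and q_N = 1082/21.
Total output Q = 530/7, so price P = 346 - 2·(530/7) = 1362/7.

194.57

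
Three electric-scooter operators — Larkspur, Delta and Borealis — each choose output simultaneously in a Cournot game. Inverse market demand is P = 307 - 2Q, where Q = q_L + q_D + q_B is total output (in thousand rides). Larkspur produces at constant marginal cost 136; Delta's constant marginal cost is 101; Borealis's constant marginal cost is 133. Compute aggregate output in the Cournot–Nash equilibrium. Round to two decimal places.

Larkspur's profit: π_L = (307 - 2Q)q_L - (136q_L). Setting ∂π_L/∂q_L = 0: 171 - 4q_L - 2(q_D + q_B) = 0.
Delta's first-order condition: 206 - 4q_D - 2(q_L + q_B) = 0.
Borealis's profit: π_B = (307 - 2Q)q_B - (133q_B). Setting ∂π_B/∂q_B = 0: 174 - 4q_B - 2(q_L + q_D) = 0.
Adding the 3 first-order conditions: 551 − 8Q = 0, so Q = 551/8.
Back-substituting: q_L = (171 − 551/4)/2 = 133/8, q_D = (206 − 551/4)/2 = 273/8, q_B = (174 − 551/4)/2 = 145/8.
Total output Q = 133/8 + 273/8 + 145/8 = 551/8.

68.88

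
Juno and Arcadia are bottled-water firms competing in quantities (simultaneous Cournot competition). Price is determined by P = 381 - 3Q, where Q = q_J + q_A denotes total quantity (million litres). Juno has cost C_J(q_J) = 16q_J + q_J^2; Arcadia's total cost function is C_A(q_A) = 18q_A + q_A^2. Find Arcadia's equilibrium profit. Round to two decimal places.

4327.25

Juno's profit: π_J = (381 - 3Q)q_J - (16q_J + q_J²). Setting ∂π_J/∂q_J = 0: 365 - 8q_J - 3(q_A) = 0.
Arcadia's first-order condition: 363 - 8q_A - 3(q_J) = 0.
So q_J = (365 - 3q_A)/8 and q_A = (363 - 3q_J)/8.
Substituting one into the other gives q_J = 1831/55 and q_A = 1809/55.
Price P = 381 - 3·(728/11) = 182.4545.
Arcadia's profit: 182.4545·(1809/55) - 18·(1809/55) - (1809/55)² = 4327.2476.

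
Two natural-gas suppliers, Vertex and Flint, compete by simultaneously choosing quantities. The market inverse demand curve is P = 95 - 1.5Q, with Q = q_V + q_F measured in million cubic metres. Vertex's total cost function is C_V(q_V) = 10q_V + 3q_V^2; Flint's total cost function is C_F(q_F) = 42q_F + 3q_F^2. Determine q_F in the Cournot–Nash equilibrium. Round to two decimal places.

4.44

Vertex's profit: π_V = (95 - 1.5Q)q_V - (10q_V + 3q_V²). Setting ∂π_V/∂q_V = 0: 85 - 9q_V - (3/2)(q_F) = 0.
Flint's profit: π_F = (95 - 1.5Q)q_F - (42q_F + 3q_F²). Setting ∂π_F/∂q_F = 0: 53 - 9q_F - (3/2)(q_V) = 0.
Rearranging gives the reaction functions q_V = (85 - (3/2)q_F)/9 and q_F = (53 - (3/2)q_V)/9.
Solving the pair: q_V = 914/105, q_F = 466/105.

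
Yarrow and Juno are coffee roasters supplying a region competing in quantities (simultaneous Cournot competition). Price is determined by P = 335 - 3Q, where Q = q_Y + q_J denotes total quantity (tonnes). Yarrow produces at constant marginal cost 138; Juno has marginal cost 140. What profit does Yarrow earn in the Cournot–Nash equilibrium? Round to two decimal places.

Yarrow's profit: π_Y = (335 - 3Q)q_Y - (138q_Y). Setting ∂π_Y/∂q_Y = 0: 197 - 6q_Y - 3(q_J) = 0.
Juno's first-order condition: 195 - 6q_J - 3(q_Y) = 0.
Best responses: q_Y = (197 - 3q_J)/6, q_J = (195 - 3q_Y)/6.
Solving the pair: q_Y = 199/9, q_J = 193/9.
Price P = 335 - 3·(392/9) = 613/3.
Yarrow's profit: (613/3 - 138)·(199/9) = 1466.7037.

1466.70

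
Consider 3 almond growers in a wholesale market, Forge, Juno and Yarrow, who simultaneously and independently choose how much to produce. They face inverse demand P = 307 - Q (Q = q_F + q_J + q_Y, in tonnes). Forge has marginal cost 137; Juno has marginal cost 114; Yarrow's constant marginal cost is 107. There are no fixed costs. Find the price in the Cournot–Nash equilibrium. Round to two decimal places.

Forge's profit: π_F = (307 - Q)q_F - (137q_F). Setting ∂π_F/∂q_F = 0: 170 - 2q_F - (q_J + q_Y) = 0.
Juno's first-order condition: 193 - 2q_J - (q_F + q_Y) = 0.
Yarrow's first-order condition: 200 - 2q_Y - (q_F + q_J) = 0.
Adding the 3 first-order conditions: 563 − 4Q = 0, so Q = 563/4.
Back-substituting: q_F = (170 − 563/4) = 117/4, q_J = (193 − 563/4) = 209/4, q_Y = (200 − 563/4) = 237/4.
Total output Q = 563/4, so price P = 307 - 563/4 = 665/4.

166.25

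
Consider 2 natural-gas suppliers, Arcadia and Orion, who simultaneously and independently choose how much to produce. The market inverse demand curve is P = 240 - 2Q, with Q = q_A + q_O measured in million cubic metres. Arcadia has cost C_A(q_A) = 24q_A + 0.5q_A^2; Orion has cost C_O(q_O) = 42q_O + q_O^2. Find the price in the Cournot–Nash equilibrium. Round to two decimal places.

127.85

Arcadia's profit: π_A = (240 - 2Q)q_A - (24q_A + (1/2)q_A²). Setting ∂π_A/∂q_A = 0: 216 - 5q_A - 2(q_O) = 0.
Orion's profit: π_O = (240 - 2Q)q_O - (42q_O + q_O²). Setting ∂π_O/∂q_O = 0: 198 - 6q_O - 2(q_A) = 0.
So q_A = (216 - 2q_O)/5 and q_O = (198 - 2q_A)/6.
Solving the pair: q_A = 450/13, q_O = 279/13.
Total output Q = 729/13, so price P = 240 - 2·(729/13) = 1662/13.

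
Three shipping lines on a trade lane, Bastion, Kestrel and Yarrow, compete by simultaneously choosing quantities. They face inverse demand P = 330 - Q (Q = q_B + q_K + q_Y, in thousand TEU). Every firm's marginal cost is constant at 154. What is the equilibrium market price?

198

Each firm earns π_i = (330 - Q)q_i - 154q_i.
Setting ∂π_i/∂q_i = 0 with rivals' quantities fixed: 176 - 2q_i - Σ_{j≠i} q_j = 0.
With identical firms every q_j equals q_i, so Σ_{j≠i} q_j = 2q_i and 176 = 4q_i, giving q_i = 44.
Total output Q = 132, so price P = 330 - 132 = 198.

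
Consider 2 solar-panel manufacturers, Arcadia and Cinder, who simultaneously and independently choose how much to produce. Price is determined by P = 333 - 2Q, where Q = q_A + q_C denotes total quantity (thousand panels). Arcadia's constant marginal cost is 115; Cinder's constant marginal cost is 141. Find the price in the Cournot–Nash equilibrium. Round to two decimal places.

196.33

Arcadia's profit: π_A = (333 - 2Q)q_A - (115q_A). Setting ∂π_A/∂q_A = 0: 218 - 4q_A - 2(q_C) = 0.
Cinder's profit: π_C = (333 - 2Q)q_C - (141q_C). Setting ∂π_C/∂q_C = 0: 192 - 4q_C - 2(q_A) = 0.
So q_A = (218 - 2q_C)/4 and q_C = (192 - 2q_A)/4.
Substituting one into the other gives q_A = 122/3 and q_C = 83/3.
Total output Q = 205/3, so price P = 333 - 2·(205/3) = 589/3.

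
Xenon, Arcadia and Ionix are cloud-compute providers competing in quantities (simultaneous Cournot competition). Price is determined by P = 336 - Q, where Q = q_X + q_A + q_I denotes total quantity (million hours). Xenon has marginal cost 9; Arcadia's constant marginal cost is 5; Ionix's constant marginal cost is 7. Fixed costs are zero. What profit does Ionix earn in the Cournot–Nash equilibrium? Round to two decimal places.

Xenon's profit: π_X = (336 - Q)q_X - (9q_X). Setting ∂π_X/∂q_X = 0: 327 - 2q_X - (q_A + q_I) = 0.
Arcadia's first-order condition: 331 - 2q_A - (q_X + q_I) = 0.
Ionix's profit: π_I = (336 - Q)q_I - (7q_I). Setting ∂π_I/∂q_I = 0: 329 - 2q_I - (q_X + q_A) = 0.
Adding the 3 first-order conditions: 987 − 4Q = 0, so Q = 987/4.
Back-substituting: q_X = (327 − 987/4) = 321/4, q_A = (331 − 987/4) = 337/4, q_I = (329 − 987/4) = 329/4.
Price P = 336 - 987/4 = 357/4.
Ionix's profit: (357/4 - 7)·(329/4) = 6765.0625.

6765.06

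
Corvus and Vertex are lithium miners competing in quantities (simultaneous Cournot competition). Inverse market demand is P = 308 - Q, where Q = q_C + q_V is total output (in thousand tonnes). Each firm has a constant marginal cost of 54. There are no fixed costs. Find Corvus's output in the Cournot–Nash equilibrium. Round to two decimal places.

84.67

Each firm earns π_i = (308 - Q)q_i - 54q_i.
Setting ∂π_i/∂q_i = 0 with rivals' quantities fixed: 254 - 2q_i - q_j = 0.
With identical firms every q_j equals q_i, so q_j = q_i and 254 = 3q_i, giving q_i = 254/3.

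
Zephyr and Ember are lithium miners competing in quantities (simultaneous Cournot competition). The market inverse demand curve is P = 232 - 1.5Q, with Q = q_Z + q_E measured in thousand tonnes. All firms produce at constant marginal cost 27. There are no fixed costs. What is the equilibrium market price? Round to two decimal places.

A representative firm's profit is π_i = q_i(232 - 1.5Q) - 27q_i.
First-order condition (treating rivals' output as given): 205 - 3q_i - (3/2)q_j = 0.
With identical firms every q_j equals q_i, so q_j = q_i and 205 = (9/2)q_i, giving q_i = 410/9.
Total output Q = 820/9, so price P = 232 - (3/2)·(820/9) = 286/3.

95.33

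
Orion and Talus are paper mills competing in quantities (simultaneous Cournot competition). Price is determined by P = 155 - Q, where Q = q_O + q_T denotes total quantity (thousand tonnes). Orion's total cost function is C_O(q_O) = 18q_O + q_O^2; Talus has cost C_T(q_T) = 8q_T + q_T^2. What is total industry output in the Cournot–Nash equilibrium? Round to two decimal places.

Orion's profit: π_O = (155 - Q)q_O - (18q_O + q_O²). Setting ∂π_O/∂q_O = 0: 137 - 4q_O - (q_T) = 0.
Talus's first-order condition: 147 - 4q_T - (q_O) = 0.
Best responses: q_O = (137 - q_T)/4, q_T = (147 - q_O)/4.
Substituting one into the other gives q_O = 401/15 and q_T = 451/15.
Total output Q = 401/15 + 451/15 = 284/5.

56.80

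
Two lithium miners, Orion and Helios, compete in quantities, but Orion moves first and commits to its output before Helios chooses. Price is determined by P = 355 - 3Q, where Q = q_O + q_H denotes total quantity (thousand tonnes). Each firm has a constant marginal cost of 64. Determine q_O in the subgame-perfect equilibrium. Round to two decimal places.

The follower Helios best-responds to any q_O: π_H = (355 - 3Q)q_H - 64q_H.
Follower FOC: 291 - 3q_O - 6q_H = 0, so q_H(q_O) = (291 - 3q_O)/6.
The leader anticipates this reaction. Substituting into P = 355 - 3Q gives P = 419/2 - (3/2)q_O, so π_O = (419/2 - (3/2)q_O)q_O - 64q_O.
Leader FOC: 291/2 - 3q_O = 0, so q_O = 97/2.
Then q_H = (291 - 3·(97/2))/6 = 97/4.

48.50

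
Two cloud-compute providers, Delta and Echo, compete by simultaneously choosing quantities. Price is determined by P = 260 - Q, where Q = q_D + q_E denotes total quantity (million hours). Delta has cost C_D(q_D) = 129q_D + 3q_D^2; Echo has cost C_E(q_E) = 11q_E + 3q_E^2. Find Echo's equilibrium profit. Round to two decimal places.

Delta's profit: π_D = (260 - Q)q_D - (129q_D + 3q_D²). Setting ∂π_D/∂q_D = 0: 131 - 8q_D - (q_E) = 0.
Echo's first-order condition: 249 - 8q_E - (q_D) = 0.
So q_D = (131 - q_E)/8 and q_E = (249 - q_D)/8.
Substituting one into the other gives q_D = 799/63 and q_E = 1861/63.
Price P = 260 - 380/9 = 1960/9.
Echo's profit: (1960/9)·(1861/63) - 11·(1861/63) - 3(1861/63)² = 3490.3714.

3490.37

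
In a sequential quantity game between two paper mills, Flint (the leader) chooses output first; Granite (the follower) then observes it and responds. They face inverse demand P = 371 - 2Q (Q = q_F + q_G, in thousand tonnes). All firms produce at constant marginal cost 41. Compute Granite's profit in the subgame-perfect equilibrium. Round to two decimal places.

3403.13

Solve by backward induction. Given q_F, the follower Granite maximises π_G = (371 - 2q_F - 2q_G)q_G - 41q_G.
Setting the follower's marginal profit to zero, 330 - 2q_F - 4q_G = 0, i.e. q_G = (330 - 2q_F)/4.
Flint substitutes q_G(q_F) into its own profit: π_F = q_F(371 - 2q_F - (330 - 2q_F)/2) - 41q_F = (206 - q_F)q_F - 41q_F.
The leader's first-order condition 165 - 2q_F = 0 yields q_F = 165/2.
Then q_G = (330 - 2·(165/2))/4 = 165/4.
Price P = 371 - 2·(495/4) = 247/2.
Granite's profit: (247/2 - 41)·(165/4) = 3403.1250.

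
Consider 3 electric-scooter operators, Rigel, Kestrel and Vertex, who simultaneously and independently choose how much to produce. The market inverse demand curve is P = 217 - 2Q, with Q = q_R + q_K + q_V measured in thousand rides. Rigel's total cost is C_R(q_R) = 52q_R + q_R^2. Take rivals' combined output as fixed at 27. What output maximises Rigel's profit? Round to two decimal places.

18.50

With rivals' combined output fixed at 27, Rigel's profit is π_R = (217 - 2·27 - 2q_R)q_R - (52q_R + q_R²) = (163 - 2q_R)q_R - (52q_R + q_R²).
∂π_R/∂q_R = 111 - 6q_R = 0, so q_R = 37/2.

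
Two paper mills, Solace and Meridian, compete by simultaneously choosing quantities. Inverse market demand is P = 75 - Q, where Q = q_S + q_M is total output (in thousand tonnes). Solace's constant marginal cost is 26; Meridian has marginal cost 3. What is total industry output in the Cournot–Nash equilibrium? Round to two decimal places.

40.33

Solace's profit: π_S = (75 - Q)q_S - (26q_S). Setting ∂π_S/∂q_S = 0: 49 - 2q_S - (q_M) = 0.
Meridian's profit: π_M = (75 - Q)q_M - (3q_M). Setting ∂π_M/∂q_M = 0: 72 - 2q_M - (q_S) = 0.
Rearranging gives the reaction functions q_S = (49 - q_M)/2 and q_M = (72 - q_S)/2.
Substituting one into the other gives q_S = 26/3 and q_M = 95/3.
Total output Q = 26/3 + 95/3 = 121/3.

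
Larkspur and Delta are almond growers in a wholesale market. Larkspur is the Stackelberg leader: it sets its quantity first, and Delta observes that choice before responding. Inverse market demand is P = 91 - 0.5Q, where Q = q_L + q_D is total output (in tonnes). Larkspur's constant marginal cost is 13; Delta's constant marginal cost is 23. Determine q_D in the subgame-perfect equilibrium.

The follower Delta best-responds to any q_L: π_D = (91 - 0.5Q)q_D - 23q_D.
Setting the follower's marginal profit to zero, 68 - (1/2)q_L - q_D = 0, i.e. q_D = (68 - (1/2)q_L).
Larkspur substitutes q_D(q_L) into its own profit: π_L = q_L(91 - (1/2)q_L - (68 - (1/2)q_L)/2) - 13q_L = (57 - (1/4)q_L)q_L - 13q_L.
The leader's first-order condition 44 - (1/2)q_L = 0 yields q_L = 88.
Then q_D = (68 - (1/2)·88) = 24.

24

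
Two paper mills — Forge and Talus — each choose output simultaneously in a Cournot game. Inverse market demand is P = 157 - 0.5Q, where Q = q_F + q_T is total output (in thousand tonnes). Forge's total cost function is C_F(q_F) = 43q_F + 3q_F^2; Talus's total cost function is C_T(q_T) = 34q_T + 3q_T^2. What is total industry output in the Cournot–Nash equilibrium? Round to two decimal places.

Forge's profit: π_F = (157 - 0.5Q)q_F - (43q_F + 3q_F²). Setting ∂π_F/∂q_F = 0: 114 - 7q_F - (1/2)(q_T) = 0.
Talus's profit: π_T = (157 - 0.5Q)q_T - (34q_T + 3q_T²). Setting ∂π_T/∂q_T = 0: 123 - 7q_T - (1/2)(q_F) = 0.
Rearranging gives the reaction functions q_F = (114 - (1/2)q_T)/7 and q_T = (123 - (1/2)q_F)/7.
Solving the pair: q_F = 982/65, q_T = 1072/65.
Total output Q = 982/65 + 1072/65 = 158/5.

31.60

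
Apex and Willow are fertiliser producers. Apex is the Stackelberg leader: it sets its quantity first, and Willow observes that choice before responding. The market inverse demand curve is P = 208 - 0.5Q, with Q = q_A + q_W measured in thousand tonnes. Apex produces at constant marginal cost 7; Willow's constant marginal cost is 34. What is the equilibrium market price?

Solve by backward induction. Given q_A, the follower Willow maximises π_W = (208 - (1/2)q_A - (1/2)q_W)q_W - 34q_W.
Follower FOC: 174 - (1/2)q_A - q_W = 0, so q_W(q_A) = (174 - (1/2)q_A).
The leader anticipates this reaction. Substituting into P = 208 - 0.5Q gives P = 121 - (1/4)q_A, so π_A = (121 - (1/4)q_A)q_A - 7q_A.
Maximising: ∂π_A/∂q_A = 114 - (1/2)q_A = 0, giving q_A = 228.
Then q_W = (174 - (1/2)·228) = 60.
Total output Q = 288, so price P = 208 - (1/2)·288 = 64.

64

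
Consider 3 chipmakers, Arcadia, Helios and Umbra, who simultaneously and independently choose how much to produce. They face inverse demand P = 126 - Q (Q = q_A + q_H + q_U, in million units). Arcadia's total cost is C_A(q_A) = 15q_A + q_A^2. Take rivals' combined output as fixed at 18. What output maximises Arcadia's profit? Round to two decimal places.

23.25

With rivals' combined output fixed at 18, Arcadia's profit is π_A = (126 - 18 - q_A)q_A - (15q_A + q_A²) = (108 - q_A)q_A - (15q_A + q_A²).
∂π_A/∂q_A = 93 - 4q_A = 0, so q_A = 93/4.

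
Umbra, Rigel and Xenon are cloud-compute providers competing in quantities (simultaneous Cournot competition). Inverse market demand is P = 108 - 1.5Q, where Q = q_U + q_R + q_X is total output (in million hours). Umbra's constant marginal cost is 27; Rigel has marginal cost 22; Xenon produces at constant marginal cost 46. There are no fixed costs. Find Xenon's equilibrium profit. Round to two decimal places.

15.04

Umbra's profit: π_U = (108 - 1.5Q)q_U - (27q_U). Setting ∂π_U/∂q_U = 0: 81 - 3q_U - (3/2)(q_R + q_X) = 0.
Rigel's profit: π_R = (108 - 1.5Q)q_R - (22q_R). Setting ∂π_R/∂q_R = 0: 86 - 3q_R - (3/2)(q_U + q_X) = 0.
Xenon's profit: π_X = (108 - 1.5Q)q_X - (46q_X). Setting ∂π_X/∂q_X = 0: 62 - 3q_X - (3/2)(q_U + q_R) = 0.
Adding the 3 first-order conditions: 229 − 6Q = 0, so Q = 229/6.
Back-substituting: q_U = (81 − 229/4)/(3/2) = 95/6, q_R = (86 − 229/4)/(3/2) = 115/6, q_X = (62 − 229/4)/(3/2) = 19/6.
Price P = 108 - (3/2)·(229/6) = 203/4.
Xenon's profit: (203/4 - 46)·(19/6) = 361/24.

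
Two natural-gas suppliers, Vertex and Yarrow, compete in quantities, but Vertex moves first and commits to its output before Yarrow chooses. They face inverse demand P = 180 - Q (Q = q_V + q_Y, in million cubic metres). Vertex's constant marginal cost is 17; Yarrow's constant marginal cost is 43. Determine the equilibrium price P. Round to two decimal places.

64.25

Solve by backward induction. Given q_V, the follower Yarrow maximises π_Y = (180 - q_V - q_Y)q_Y - 43q_Y.
∂π_Y/∂q_Y = 137 - q_V - 2q_Y = 0 gives the reaction function q_Y = (137 - q_V)/2.
The leader anticipates this reaction. Substituting into P = 180 - Q gives P = 223/2 - (1/2)q_V, so π_V = (223/2 - (1/2)q_V)q_V - 17q_V.
The leader's first-order condition 189/2 - q_V = 0 yields q_V = 189/2.
Then q_Y = (137 - 189/2)/2 = 85/4.
Total output Q = 463/4, so price P = 180 - 463/4 = 257/4.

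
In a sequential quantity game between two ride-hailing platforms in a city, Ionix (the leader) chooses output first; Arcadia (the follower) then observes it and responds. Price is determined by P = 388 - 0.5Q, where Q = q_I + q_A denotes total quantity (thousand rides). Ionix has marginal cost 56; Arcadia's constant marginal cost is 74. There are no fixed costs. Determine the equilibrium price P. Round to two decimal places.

The follower Arcadia best-responds to any q_I: π_A = (388 - 0.5Q)q_A - 74q_A.
∂π_A/∂q_A = 314 - (1/2)q_I - q_A = 0 gives the reaction function q_A = (314 - (1/2)q_I).
The leader anticipates this reaction. Substituting into P = 388 - 0.5Q gives P = 231 - (1/4)q_I, so π_I = (231 - (1/4)q_I)q_I - 56q_I.
The leader's first-order condition 175 - (1/2)q_I = 0 yields q_I = 350.
Then q_A = (314 - (1/2)·350) = 139.
Total output Q = 489, so price P = 388 - (1/2)·489 = 287/2.

143.50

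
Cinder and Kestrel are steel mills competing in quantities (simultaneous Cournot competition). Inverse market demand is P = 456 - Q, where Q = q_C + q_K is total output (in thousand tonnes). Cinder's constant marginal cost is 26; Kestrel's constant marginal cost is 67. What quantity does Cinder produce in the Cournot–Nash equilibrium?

157

Cinder's profit: π_C = (456 - Q)q_C - (26q_C). Setting ∂π_C/∂q_C = 0: 430 - 2q_C - (q_K) = 0.
Kestrel's first-order condition: 389 - 2q_K - (q_C) = 0.
So q_C = (430 - q_K)/2 and q_K = (389 - q_C)/2.
Substituting one into the other gives q_C = 157 and q_K = 116.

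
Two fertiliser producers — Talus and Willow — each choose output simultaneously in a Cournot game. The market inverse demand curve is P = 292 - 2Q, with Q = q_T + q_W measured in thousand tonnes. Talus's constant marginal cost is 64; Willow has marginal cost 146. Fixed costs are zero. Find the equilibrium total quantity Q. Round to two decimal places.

62.33

Talus's profit: π_T = (292 - 2Q)q_T - (64q_T). Setting ∂π_T/∂q_T = 0: 228 - 4q_T - 2(q_W) = 0.
Willow's profit: π_W = (292 - 2Q)q_W - (146q_W). Setting ∂π_W/∂q_W = 0: 146 - 4q_W - 2(q_T) = 0.
So q_T = (228 - 2q_W)/4 and q_W = (146 - 2q_T)/4.
Substituting one into the other gives q_T = 155/3 and q_W = 32/3.
Total output Q = 155/3 + 32/3 = 187/3.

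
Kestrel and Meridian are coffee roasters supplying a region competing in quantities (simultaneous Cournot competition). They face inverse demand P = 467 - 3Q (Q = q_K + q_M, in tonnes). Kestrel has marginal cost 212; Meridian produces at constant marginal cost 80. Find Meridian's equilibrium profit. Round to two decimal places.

9976.33

Kestrel's profit: π_K = (467 - 3Q)q_K - (212q_K). Setting ∂π_K/∂q_K = 0: 255 - 6q_K - 3(q_M) = 0.
Meridian's first-order condition: 387 - 6q_M - 3(q_K) = 0.
So q_K = (255 - 3q_M)/6 and q_M = (387 - 3q_K)/6.
Solving the pair: q_K = 41/3, q_M = 173/3.
Price P = 467 - 3·(214/3) = 253.
Meridian's profit: (253 - 80)·(173/3) = 9976.3333.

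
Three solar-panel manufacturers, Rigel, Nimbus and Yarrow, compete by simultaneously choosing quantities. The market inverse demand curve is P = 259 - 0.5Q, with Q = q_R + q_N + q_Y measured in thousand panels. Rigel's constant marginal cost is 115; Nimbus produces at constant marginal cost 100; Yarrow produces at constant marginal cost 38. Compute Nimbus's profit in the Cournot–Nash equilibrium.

1568

Rigel's profit: π_R = (259 - 0.5Q)q_R - (115q_R). Setting ∂π_R/∂q_R = 0: 144 - q_R - (1/2)(q_N + q_Y) = 0.
Nimbus's first-order condition: 159 - q_N - (1/2)(q_R + q_Y) = 0.
Yarrow's first-order condition: 221 - q_Y - (1/2)(q_R + q_N) = 0.
Adding the 3 first-order conditions: 524 − 2Q = 0, so Q = 262.
Back-substituting: q_R = (144 − 131)/(1/2) = 26, q_N = (159 − 131)/(1/2) = 56, q_Y = (221 − 131)/(1/2) = 180.
Price P = 259 - (1/2)·262 = 128.
Nimbus's profit: (128 - 100)·56 = 1568.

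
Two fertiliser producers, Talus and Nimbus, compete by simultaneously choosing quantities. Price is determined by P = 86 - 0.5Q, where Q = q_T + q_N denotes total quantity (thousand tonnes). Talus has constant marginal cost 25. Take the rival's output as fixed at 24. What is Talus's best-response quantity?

With the rival's output fixed at 24, Talus's profit is π_T = (86 - (1/2)·24 - (1/2)q_T)q_T - (25q_T) = (74 - (1/2)q_T)q_T - (25q_T).
∂π_T/∂q_T = 49 - q_T = 0, so q_T = 49.

49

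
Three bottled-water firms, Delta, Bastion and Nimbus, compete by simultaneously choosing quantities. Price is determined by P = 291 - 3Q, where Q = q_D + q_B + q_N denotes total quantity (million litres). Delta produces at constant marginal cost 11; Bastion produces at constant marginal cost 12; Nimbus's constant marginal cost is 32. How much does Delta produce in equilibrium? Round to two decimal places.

25.17

Delta's profit: π_D = (291 - 3Q)q_D - (11q_D). Setting ∂π_D/∂q_D = 0: 280 - 6q_D - 3(q_B + q_N) = 0.
Bastion's profit: π_B = (291 - 3Q)q_B - (12q_B). Setting ∂π_B/∂q_B = 0: 279 - 6q_B - 3(q_D + q_N) = 0.
Nimbus's profit: π_N = (291 - 3Q)q_N - (32q_N). Setting ∂π_N/∂q_N = 0: 259 - 6q_N - 3(q_D + q_B) = 0.
Summing all 3 equations gives 818 − 12Q = 0, hence Q = 409/6.
Back-substituting: q_D = (280 − 409/2)/3 = 151/6, q_B = (279 − 409/2)/3 = 149/6, q_N = (259 − 409/2)/3 = 109/6.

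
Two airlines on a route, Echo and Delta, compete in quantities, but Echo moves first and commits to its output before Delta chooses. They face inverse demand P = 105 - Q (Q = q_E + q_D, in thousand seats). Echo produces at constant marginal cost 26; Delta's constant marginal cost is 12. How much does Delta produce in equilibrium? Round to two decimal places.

The follower Delta best-responds to any q_E: π_D = (105 - Q)q_D - 12q_D.
∂π_D/∂q_D = 93 - q_E - 2q_D = 0 gives the reaction function q_D = (93 - q_E)/2.
Echo substitutes q_D(q_E) into its own profit: π_E = q_E(105 - q_E - (93 - q_E)/2) - 26q_E = (117/2 - (1/2)q_E)q_E - 26q_E.
Leader FOC: 65/2 - q_E = 0, so q_E = 65/2.
Then q_D = (93 - 65/2)/2 = 121/4.

30.25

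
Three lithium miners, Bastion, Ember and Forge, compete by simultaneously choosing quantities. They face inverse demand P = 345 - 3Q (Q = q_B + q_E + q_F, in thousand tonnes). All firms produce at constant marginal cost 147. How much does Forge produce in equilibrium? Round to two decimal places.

16.50

A representative firm's profit is π_i = q_i(345 - 3Q) - 147q_i.
Setting ∂π_i/∂q_i = 0 with rivals' quantities fixed: 198 - 6q_i - 3·Σ_{j≠i} q_j = 0.
With identical firms every q_j equals q_i, so Σ_{j≠i} q_j = 2q_i and 198 = 12q_i, giving q_i = 33/2.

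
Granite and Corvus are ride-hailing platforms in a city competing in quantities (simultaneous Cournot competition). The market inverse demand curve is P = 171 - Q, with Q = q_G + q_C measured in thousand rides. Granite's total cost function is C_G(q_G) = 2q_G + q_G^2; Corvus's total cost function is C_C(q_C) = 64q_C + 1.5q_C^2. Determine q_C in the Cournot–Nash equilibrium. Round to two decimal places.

Granite's profit: π_G = (171 - Q)q_G - (2q_G + q_G²). Setting ∂π_G/∂q_G = 0: 169 - 4q_G - (q_C) = 0.
Corvus's profit: π_C = (171 - Q)q_C - (64q_C + (3/2)q_C²). Setting ∂π_C/∂q_C = 0: 107 - 5q_C - (q_G) = 0.
So q_G = (169 - q_C)/4 and q_C = (107 - q_G)/5.
Substituting one into the other gives q_G = 738/19 and q_C = 259/19.

13.63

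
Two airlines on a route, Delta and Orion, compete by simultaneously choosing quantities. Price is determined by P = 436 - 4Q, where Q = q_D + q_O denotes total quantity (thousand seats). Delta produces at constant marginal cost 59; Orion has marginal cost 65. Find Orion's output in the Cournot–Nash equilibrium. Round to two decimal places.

30.42

Delta's profit: π_D = (436 - 4Q)q_D - (59q_D). Setting ∂π_D/∂q_D = 0: 377 - 8q_D - 4(q_O) = 0.
Orion's first-order condition: 371 - 8q_O - 4(q_D) = 0.
Best responses: q_D = (377 - 4q_O)/8, q_O = (371 - 4q_D)/8.
Solving the pair: q_D = 383/12, q_O = 365/12.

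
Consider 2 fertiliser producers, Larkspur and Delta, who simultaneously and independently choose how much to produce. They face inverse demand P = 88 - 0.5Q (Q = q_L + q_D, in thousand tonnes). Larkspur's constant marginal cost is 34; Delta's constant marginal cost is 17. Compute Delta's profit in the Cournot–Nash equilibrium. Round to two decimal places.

1720.89

Larkspur's profit: π_L = (88 - 0.5Q)q_L - (34q_L). Setting ∂π_L/∂q_L = 0: 54 - q_L - (1/2)(q_D) = 0.
Delta's profit: π_D = (88 - 0.5Q)q_D - (17q_D). Setting ∂π_D/∂q_D = 0: 71 - q_D - (1/2)(q_L) = 0.
Rearranging gives the reaction functions q_L = (54 - (1/2)q_D) and q_D = (71 - (1/2)q_L).
Solving the pair: q_L = 74/3, q_D = 176/3.
Price P = 88 - (1/2)·(250/3) = 139/3.
Delta's profit: (139/3 - 17)·(176/3) = 1720.8889.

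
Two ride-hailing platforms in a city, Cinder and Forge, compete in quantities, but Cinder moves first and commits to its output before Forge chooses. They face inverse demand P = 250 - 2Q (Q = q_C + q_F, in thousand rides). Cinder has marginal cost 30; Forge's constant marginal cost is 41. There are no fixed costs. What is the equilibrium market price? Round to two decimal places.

Solve by backward induction. Given q_C, the follower Forge maximises π_F = (250 - 2q_C - 2q_F)q_F - 41q_F.
∂π_F/∂q_F = 209 - 2q_C - 4q_F = 0 gives the reaction function q_F = (209 - 2q_C)/4.
Cinder substitutes q_F(q_C) into its own profit: π_C = q_C(250 - 2q_C - (209 - 2q_C)/2) - 30q_C = (291/2 - q_C)q_C - 30q_C.
Maximising: ∂π_C/∂q_C = 231/2 - 2q_C = 0, giving q_C = 231/4.
Then q_F = (209 - 2·(231/4))/4 = 187/8.
Total output Q = 649/8, so price P = 250 - 2·(649/8) = 351/4.

87.75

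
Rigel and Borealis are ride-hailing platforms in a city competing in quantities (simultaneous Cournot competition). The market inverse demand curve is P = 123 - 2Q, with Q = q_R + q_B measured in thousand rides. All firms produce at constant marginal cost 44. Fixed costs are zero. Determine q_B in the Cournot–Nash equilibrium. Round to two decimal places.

13.17

Each firm earns π_i = (123 - 2Q)q_i - 44q_i.
First-order condition (treating rivals' output as given): 79 - 4q_i - 2q_j = 0.
By symmetry each firm produces the same amount; substituting q_j = q_i yields q_i = 79/6.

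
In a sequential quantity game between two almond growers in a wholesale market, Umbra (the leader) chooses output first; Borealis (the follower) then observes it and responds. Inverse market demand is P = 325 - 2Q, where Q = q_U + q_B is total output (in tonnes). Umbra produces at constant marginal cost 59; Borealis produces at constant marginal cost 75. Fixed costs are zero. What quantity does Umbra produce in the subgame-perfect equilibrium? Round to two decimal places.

The follower Borealis best-responds to any q_U: π_B = (325 - 2Q)q_B - 75q_B.
Setting the follower's marginal profit to zero, 250 - 2q_U - 4q_B = 0, i.e. q_B = (250 - 2q_U)/4.
The leader anticipates this reaction. Substituting into P = 325 - 2Q gives P = 200 - q_U, so π_U = (200 - q_U)q_U - 59q_U.
Leader FOC: 141 - 2q_U = 0, so q_U = 141/2.
Then q_B = (250 - 2·(141/2))/4 = 109/4.

70.50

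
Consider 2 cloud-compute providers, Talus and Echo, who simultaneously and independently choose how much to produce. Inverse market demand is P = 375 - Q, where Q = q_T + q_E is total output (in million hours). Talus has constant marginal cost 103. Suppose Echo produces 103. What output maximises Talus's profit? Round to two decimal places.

84.50

With the rival's output fixed at 103, Talus's profit is π_T = (375 - 103 - q_T)q_T - (103q_T) = (272 - q_T)q_T - (103q_T).
∂π_T/∂q_T = 169 - 2q_T = 0, so q_T = 169/2.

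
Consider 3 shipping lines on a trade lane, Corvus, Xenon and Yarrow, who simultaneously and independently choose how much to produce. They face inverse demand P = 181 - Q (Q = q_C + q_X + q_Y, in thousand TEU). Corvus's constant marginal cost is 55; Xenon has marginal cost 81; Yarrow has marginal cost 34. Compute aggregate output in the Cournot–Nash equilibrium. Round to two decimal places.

Corvus's profit: π_C = (181 - Q)q_C - (55q_C). Setting ∂π_C/∂q_C = 0: 126 - 2q_C - (q_X + q_Y) = 0.
Xenon's first-order condition: 100 - 2q_X - (q_C + q_Y) = 0.
Yarrow's profit: π_Y = (181 - Q)q_Y - (34q_Y). Setting ∂π_Y/∂q_Y = 0: 147 - 2q_Y - (q_C + q_X) = 0.
Summing all 3 equations gives 373 − 4Q = 0, hence Q = 373/4.
Back-substituting: q_C = (126 − 373/4) = 131/4, q_X = (100 − 373/4) = 27/4, q_Y = (147 − 373/4) = 215/4.
Total output Q = 131/4 + 27/4 + 215/4 = 373/4.

93.25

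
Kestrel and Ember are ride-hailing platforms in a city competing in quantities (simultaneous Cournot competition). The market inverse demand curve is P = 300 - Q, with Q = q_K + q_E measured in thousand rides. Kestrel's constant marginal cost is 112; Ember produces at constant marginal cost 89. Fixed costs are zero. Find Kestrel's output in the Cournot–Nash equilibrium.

Kestrel's profit: π_K = (300 - Q)q_K - (112q_K). Setting ∂π_K/∂q_K = 0: 188 - 2q_K - (q_E) = 0.
Ember's first-order condition: 211 - 2q_E - (q_K) = 0.
Best responses: q_K = (188 - q_E)/2, q_E = (211 - q_K)/2.
Substituting one into the other gives q_K = 55 and q_E = 78.

55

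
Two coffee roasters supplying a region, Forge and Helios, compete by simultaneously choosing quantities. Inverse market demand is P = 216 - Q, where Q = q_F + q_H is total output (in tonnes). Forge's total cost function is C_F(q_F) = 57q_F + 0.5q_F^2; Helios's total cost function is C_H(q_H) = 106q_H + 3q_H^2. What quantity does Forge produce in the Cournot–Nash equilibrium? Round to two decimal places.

Forge's profit: π_F = (216 - Q)q_F - (57q_F + (1/2)q_F²). Setting ∂π_F/∂q_F = 0: 159 - 3q_F - (q_H) = 0.
Helios's first-order condition: 110 - 8q_H - (q_F) = 0.
So q_F = (159 - q_H)/3 and q_H = (110 - q_F)/8.
Substituting one into the other gives q_F = 1162/23 and q_H = 171/23.

50.52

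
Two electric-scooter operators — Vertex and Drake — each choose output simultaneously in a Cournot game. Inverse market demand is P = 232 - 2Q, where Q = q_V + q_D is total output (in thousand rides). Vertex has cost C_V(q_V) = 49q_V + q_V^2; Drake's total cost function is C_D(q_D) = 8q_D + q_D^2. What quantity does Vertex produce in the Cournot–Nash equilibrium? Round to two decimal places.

20.31

Vertex's profit: π_V = (232 - 2Q)q_V - (49q_V + q_V²). Setting ∂π_V/∂q_V = 0: 183 - 6q_V - 2(q_D) = 0.
Drake's profit: π_D = (232 - 2Q)q_D - (8q_D + q_D²). Setting ∂π_D/∂q_D = 0: 224 - 6q_D - 2(q_V) = 0.
Rearranging gives the reaction functions q_V = (183 - 2q_D)/6 and q_D = (224 - 2q_V)/6.
Substituting one into the other gives q_V = 325/16 and q_D = 489/16.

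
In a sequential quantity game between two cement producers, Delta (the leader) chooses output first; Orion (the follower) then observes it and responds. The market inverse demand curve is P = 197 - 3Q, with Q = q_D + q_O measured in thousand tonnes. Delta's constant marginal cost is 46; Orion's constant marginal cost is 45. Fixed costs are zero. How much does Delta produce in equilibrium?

25

Solve by backward induction. Given q_D, the follower Orion maximises π_O = (197 - 3q_D - 3q_O)q_O - 45q_O.
Follower FOC: 152 - 3q_D - 6q_O = 0, so q_O(q_D) = (152 - 3q_D)/6.
Delta substitutes q_O(q_D) into its own profit: π_D = q_D(197 - 3q_D - (152 - 3q_D)/2) - 46q_D = (121 - (3/2)q_D)q_D - 46q_D.
The leader's first-order condition 75 - 3q_D = 0 yields q_D = 25.
Then q_O = (152 - 3·25)/6 = 77/6.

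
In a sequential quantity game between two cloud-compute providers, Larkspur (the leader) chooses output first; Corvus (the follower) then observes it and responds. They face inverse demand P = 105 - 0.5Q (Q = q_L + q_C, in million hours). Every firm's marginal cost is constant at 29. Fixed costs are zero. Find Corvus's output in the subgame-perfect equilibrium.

The follower Corvus best-responds to any q_L: π_C = (105 - 0.5Q)q_C - 29q_C.
∂π_C/∂q_C = 76 - (1/2)q_L - q_C = 0 gives the reaction function q_C = (76 - (1/2)q_L).
The leader anticipates this reaction. Substituting into P = 105 - 0.5Q gives P = 67 - (1/4)q_L, so π_L = (67 - (1/4)q_L)q_L - 29q_L.
The leader's first-order condition 38 - (1/2)q_L = 0 yields q_L = 76.
Then q_C = (76 - (1/2)·76) = 38.

38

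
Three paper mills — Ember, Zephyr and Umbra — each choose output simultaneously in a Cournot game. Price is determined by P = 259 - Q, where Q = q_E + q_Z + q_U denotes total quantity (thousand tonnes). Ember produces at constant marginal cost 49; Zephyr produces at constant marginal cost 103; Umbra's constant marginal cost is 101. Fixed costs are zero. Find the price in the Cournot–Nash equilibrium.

Ember's profit: π_E = (259 - Q)q_E - (49q_E). Setting ∂π_E/∂q_E = 0: 210 - 2q_E - (q_Z + q_U) = 0.
Zephyr's profit: π_Z = (259 - Q)q_Z - (103q_Z). Setting ∂π_Z/∂q_Z = 0: 156 - 2q_Z - (q_E + q_U) = 0.
Umbra's first-order condition: 158 - 2q_U - (q_E + q_Z) = 0.
Summing all 3 equations gives 524 − 4Q = 0, hence Q = 131.
Back-substituting: q_E = (210 − 131) = 79, q_Z = (156 − 131) = 25, q_U = (158 − 131) = 27.
Total output Q = 131, so price P = 259 - 131 = 128.

128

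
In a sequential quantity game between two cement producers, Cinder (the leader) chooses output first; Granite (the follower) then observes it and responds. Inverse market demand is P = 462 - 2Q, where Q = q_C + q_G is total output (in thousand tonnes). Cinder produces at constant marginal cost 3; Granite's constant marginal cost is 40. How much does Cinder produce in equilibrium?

Solve by backward induction. Given q_C, the follower Granite maximises π_G = (462 - 2q_C - 2q_G)q_G - 40q_G.
∂π_G/∂q_G = 422 - 2q_C - 4q_G = 0 gives the reaction function q_G = (422 - 2q_C)/4.
Cinder substitutes q_G(q_C) into its own profit: π_C = q_C(462 - 2q_C - (422 - 2q_C)/2) - 3q_C = (251 - q_C)q_C - 3q_C.
The leader's first-order condition 248 - 2q_C = 0 yields q_C = 124.
Then q_G = (422 - 2·124)/4 = 87/2.

124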